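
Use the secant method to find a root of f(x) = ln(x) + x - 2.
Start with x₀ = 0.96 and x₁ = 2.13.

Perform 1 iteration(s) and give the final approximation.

f(x) = ln(x) + x - 2
x₀ = 0.96, x₁ = 2.13

Secant formula: x_{n+1} = x_n - f(x_n)(x_n - x_{n-1})/(f(x_n) - f(x_{n-1}))

Iteration 1:
  f(0.960000) = -1.080822
  f(2.130000) = 0.886122
  x_2 = 2.130000 - 0.886122×(2.130000 - 0.960000)/(0.886122 - (-1.080822))
       = 1.602907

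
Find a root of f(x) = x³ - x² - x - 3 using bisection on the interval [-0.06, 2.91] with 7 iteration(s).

f(x) = x³ - x² - x - 3
Initial interval: [-0.06, 2.91]

Iteration 1:
  c_1 = (-0.060000 + 2.910000)/2 = 1.425000
  f(c_1) = f(1.425000) = -3.561984
  f(a) × f(c) ≥ 0, new interval: [1.425000, 2.910000]
Iteration 2:
  c_2 = (1.425000 + 2.910000)/2 = 2.167500
  f(c_2) = f(2.167500) = 0.317481
  f(a) × f(c) < 0, new interval: [1.425000, 2.167500]
Iteration 3:
  c_3 = (1.425000 + 2.167500)/2 = 1.796250
  f(c_3) = f(1.796250) = -2.227138
  f(a) × f(c) ≥ 0, new interval: [1.796250, 2.167500]
Iteration 4:
  c_4 = (1.796250 + 2.167500)/2 = 1.981875
  f(c_4) = f(1.981875) = -1.125238
  f(a) × f(c) ≥ 0, new interval: [1.981875, 2.167500]
Iteration 5:
  c_5 = (1.981875 + 2.167500)/2 = 2.074688
  f(c_5) = f(2.074688) = -0.448880
  f(a) × f(c) ≥ 0, new interval: [2.074688, 2.167500]
Iteration 6:
  c_6 = (2.074688 + 2.167500)/2 = 2.121094
  f(c_6) = f(2.121094) = -0.077250
  f(a) × f(c) ≥ 0, new interval: [2.121094, 2.167500]
Iteration 7:
  c_7 = (2.121094 + 2.167500)/2 = 2.144297
  f(c_7) = f(2.144297) = 0.117191
  f(a) × f(c) < 0, new interval: [2.121094, 2.144297]

After 7 iteration(s), the approximation is c_7 = 2.144297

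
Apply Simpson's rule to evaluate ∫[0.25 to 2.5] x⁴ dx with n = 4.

f(x) = x⁴
a = 0.25, b = 2.5, n = 4
h = (b - a)/n = 0.562500

Simpson's rule: (h/3)[f(x₀) + 4f(x₁) + 2f(x₂) + ... + f(xₙ)]

x_0 = 0.2500, f(x_0) = 0.003906, coefficient = 1
x_1 = 0.8125, f(x_1) = 0.435806, coefficient = 4
x_2 = 1.3750, f(x_2) = 3.574463, coefficient = 2
x_3 = 1.9375, f(x_3) = 14.091812, coefficient = 4
x_4 = 2.5000, f(x_4) = 39.062500, coefficient = 1

I ≈ (0.562500/3) × 104.325806 = 19.561089
Exact value: 19.531055
Error: 0.030034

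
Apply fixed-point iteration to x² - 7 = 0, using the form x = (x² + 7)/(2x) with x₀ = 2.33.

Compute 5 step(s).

Equation: x² - 7 = 0
Fixed-point form: x = (x² + 7)/(2x)
x₀ = 2.33

x_1 = g(2.330000) = 2.667146
x_2 = g(2.667146) = 2.645837
x_3 = g(2.645837) = 2.645751
x_4 = g(2.645751) = 2.645751
x_5 = g(2.645751) = 2.645751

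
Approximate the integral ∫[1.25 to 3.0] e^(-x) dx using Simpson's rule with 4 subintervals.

f(x) = e^(-x)
a = 1.25, b = 3.0, n = 4
h = (b - a)/n = 0.437500

Simpson's rule: (h/3)[f(x₀) + 4f(x₁) + 2f(x₂) + ... + f(xₙ)]

x_0 = 1.2500, f(x_0) = 0.286505, coefficient = 1
x_1 = 1.6875, f(x_1) = 0.184981, coefficient = 4
x_2 = 2.1250, f(x_2) = 0.119433, coefficient = 2
x_3 = 2.5625, f(x_3) = 0.077112, coefficient = 4
x_4 = 3.0000, f(x_4) = 0.049787, coefficient = 1

I ≈ (0.437500/3) × 1.623530 = 0.236765
Exact value: 0.236718
Error: 0.000047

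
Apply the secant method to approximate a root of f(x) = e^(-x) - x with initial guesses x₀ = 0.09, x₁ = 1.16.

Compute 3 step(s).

f(x) = e^(-x) - x
x₀ = 0.09, x₁ = 1.16

Secant formula: x_{n+1} = x_n - f(x_n)(x_n - x_{n-1})/(f(x_n) - f(x_{n-1}))

Iteration 1:
  f(0.090000) = 0.823931
  f(1.160000) = -0.846514
  x_2 = 1.160000 - (-0.846514)×(1.160000 - 0.090000)/(-0.846514 - 0.823931)
       = 0.617767
Iteration 2:
  f(1.160000) = -0.846514
  f(0.617767) = -0.078621
  x_3 = 0.617767 - (-0.078621)×(0.617767 - 1.160000)/(-0.078621 - (-0.846514))
       = 0.562251
Iteration 3:
  f(0.617767) = -0.078621
  f(0.562251) = 0.007674
  x_4 = 0.562251 - 0.007674×(0.562251 - 0.617767)/(0.007674 - (-0.078621))
       = 0.567188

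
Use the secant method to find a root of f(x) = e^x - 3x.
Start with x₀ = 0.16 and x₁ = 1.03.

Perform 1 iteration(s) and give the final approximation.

f(x) = e^x - 3x
x₀ = 0.16, x₁ = 1.03

Secant formula: x_{n+1} = x_n - f(x_n)(x_n - x_{n-1})/(f(x_n) - f(x_{n-1}))

Iteration 1:
  f(0.160000) = 0.693511
  f(1.030000) = -0.288934
  x_2 = 1.030000 - (-0.288934)×(1.030000 - 0.160000)/(-0.288934 - 0.693511)
       = 0.774136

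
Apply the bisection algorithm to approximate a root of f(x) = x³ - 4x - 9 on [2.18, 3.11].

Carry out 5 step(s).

f(x) = x³ - 4x - 9
Initial interval: [2.18, 3.11]

Iteration 1:
  c_1 = (2.180000 + 3.110000)/2 = 2.645000
  f(c_1) = f(2.645000) = -1.075514
  f(a) × f(c) ≥ 0, new interval: [2.645000, 3.110000]
Iteration 2:
  c_2 = (2.645000 + 3.110000)/2 = 2.877500
  f(c_2) = f(2.877500) = 3.315718
  f(a) × f(c) < 0, new interval: [2.645000, 2.877500]
Iteration 3:
  c_3 = (2.645000 + 2.877500)/2 = 2.761250
  f(c_3) = f(2.761250) = 1.008155
  f(a) × f(c) < 0, new interval: [2.645000, 2.761250]
Iteration 4:
  c_4 = (2.645000 + 2.761250)/2 = 2.703125
  f(c_4) = f(2.703125) = -0.061077
  f(a) × f(c) ≥ 0, new interval: [2.703125, 2.761250]
Iteration 5:
  c_5 = (2.703125 + 2.761250)/2 = 2.732188
  f(c_5) = f(2.732188) = 0.466616
  f(a) × f(c) < 0, new interval: [2.703125, 2.732188]

After 5 iteration(s), the approximation is c_5 = 2.732188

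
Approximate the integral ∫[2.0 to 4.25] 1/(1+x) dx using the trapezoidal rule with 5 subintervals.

f(x) = 1/(1+x)
a = 2.0, b = 4.25, n = 5
h = (b - a)/n = 0.450000

Trapezoidal rule: (h/2)[f(x₀) + 2f(x₁) + 2f(x₂) + ... + f(xₙ)]

x_0 = 2.0000, f(x_0) = 0.333333, coefficient = 1
x_1 = 2.4500, f(x_1) = 0.289855, coefficient = 2
x_2 = 2.9000, f(x_2) = 0.256410, coefficient = 2
x_3 = 3.3500, f(x_3) = 0.229885, coefficient = 2
x_4 = 3.8000, f(x_4) = 0.208333, coefficient = 2
x_5 = 4.2500, f(x_5) = 0.190476, coefficient = 1

I ≈ (0.450000/2) × 2.492777 = 0.560875
Exact value: 0.559616
Error: 0.001259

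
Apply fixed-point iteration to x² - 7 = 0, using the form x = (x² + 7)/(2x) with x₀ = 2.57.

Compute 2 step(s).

Equation: x² - 7 = 0
Fixed-point form: x = (x² + 7)/(2x)
x₀ = 2.57

x_1 = g(2.570000) = 2.646868
x_2 = g(2.646868) = 2.645752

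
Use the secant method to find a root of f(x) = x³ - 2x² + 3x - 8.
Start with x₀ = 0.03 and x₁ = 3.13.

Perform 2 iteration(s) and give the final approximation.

f(x) = x³ - 2x² + 3x - 8
x₀ = 0.03, x₁ = 3.13

Secant formula: x_{n+1} = x_n - f(x_n)(x_n - x_{n-1})/(f(x_n) - f(x_{n-1}))

Iteration 1:
  f(0.030000) = -7.911773
  f(3.130000) = 12.460497
  x_2 = 3.130000 - 12.460497×(3.130000 - 0.030000)/(12.460497 - (-7.911773))
       = 1.233916
Iteration 2:
  f(3.130000) = 12.460497
  f(1.233916) = -5.464653
  x_3 = 1.233916 - (-5.464653)×(1.233916 - 3.130000)/(-5.464653 - 12.460497)
       = 1.811955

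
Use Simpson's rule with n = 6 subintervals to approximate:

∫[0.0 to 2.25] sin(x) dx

f(x) = sin(x)
a = 0.0, b = 2.25, n = 6
h = (b - a)/n = 0.375000

Simpson's rule: (h/3)[f(x₀) + 4f(x₁) + 2f(x₂) + ... + f(xₙ)]

x_0 = 0.0000, f(x_0) = 0.000000, coefficient = 1
x_1 = 0.3750, f(x_1) = 0.366273, coefficient = 4
x_2 = 0.7500, f(x_2) = 0.681639, coefficient = 2
x_3 = 1.1250, f(x_3) = 0.902268, coefficient = 4
x_4 = 1.5000, f(x_4) = 0.997495, coefficient = 2
x_5 = 1.8750, f(x_5) = 0.954086, coefficient = 4
x_6 = 2.2500, f(x_6) = 0.778073, coefficient = 1

I ≈ (0.375000/3) × 13.026844 = 1.628356
Exact value: 1.628174
Error: 0.000182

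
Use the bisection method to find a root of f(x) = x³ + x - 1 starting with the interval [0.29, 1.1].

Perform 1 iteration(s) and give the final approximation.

f(x) = x³ + x - 1
Initial interval: [0.29, 1.1]

Iteration 1:
  c_1 = (0.290000 + 1.100000)/2 = 0.695000
  f(c_1) = f(0.695000) = 0.030702
  f(a) × f(c) < 0, new interval: [0.290000, 0.695000]

After 1 iteration(s), the approximation is c_1 = 0.695000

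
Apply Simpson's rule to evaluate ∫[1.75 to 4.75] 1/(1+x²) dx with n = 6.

f(x) = 1/(1+x²)
a = 1.75, b = 4.75, n = 6
h = (b - a)/n = 0.500000

Simpson's rule: (h/3)[f(x₀) + 4f(x₁) + 2f(x₂) + ... + f(xₙ)]

x_0 = 1.7500, f(x_0) = 0.246154, coefficient = 1
x_1 = 2.2500, f(x_1) = 0.164948, coefficient = 4
x_2 = 2.7500, f(x_2) = 0.116788, coefficient = 2
x_3 = 3.2500, f(x_3) = 0.086486, coefficient = 4
x_4 = 3.7500, f(x_4) = 0.066390, coefficient = 2
x_5 = 4.2500, f(x_5) = 0.052459, coefficient = 4
x_6 = 4.7500, f(x_6) = 0.042440, coefficient = 1

I ≈ (0.500000/3) × 1.870527 = 0.311754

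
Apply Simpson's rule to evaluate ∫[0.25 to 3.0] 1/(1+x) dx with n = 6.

f(x) = 1/(1+x)
a = 0.25, b = 3.0, n = 6
h = (b - a)/n = 0.458333

Simpson's rule: (h/3)[f(x₀) + 4f(x₁) + 2f(x₂) + ... + f(xₙ)]

x_0 = 0.2500, f(x_0) = 0.800000, coefficient = 1
x_1 = 0.7083, f(x_1) = 0.585366, coefficient = 4
x_2 = 1.1667, f(x_2) = 0.461538, coefficient = 2
x_3 = 1.6250, f(x_3) = 0.380952, coefficient = 4
x_4 = 2.0833, f(x_4) = 0.324324, coefficient = 2
x_5 = 2.5417, f(x_5) = 0.282353, coefficient = 4
x_6 = 3.0000, f(x_6) = 0.250000, coefficient = 1

I ≈ (0.458333/3) × 7.616410 = 1.163618
Exact value: 1.163151
Error: 0.000467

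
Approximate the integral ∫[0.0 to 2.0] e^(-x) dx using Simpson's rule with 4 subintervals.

f(x) = e^(-x)
a = 0.0, b = 2.0, n = 4
h = (b - a)/n = 0.500000

Simpson's rule: (h/3)[f(x₀) + 4f(x₁) + 2f(x₂) + ... + f(xₙ)]

x_0 = 0.0000, f(x_0) = 1.000000, coefficient = 1
x_1 = 0.5000, f(x_1) = 0.606531, coefficient = 4
x_2 = 1.0000, f(x_2) = 0.367879, coefficient = 2
x_3 = 1.5000, f(x_3) = 0.223130, coefficient = 4
x_4 = 2.0000, f(x_4) = 0.135335, coefficient = 1

I ≈ (0.500000/3) × 5.189737 = 0.864956
Exact value: 0.864665
Error: 0.000292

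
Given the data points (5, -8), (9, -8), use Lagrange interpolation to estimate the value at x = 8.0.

Lagrange interpolation formula:
P(x) = Σ yᵢ × Lᵢ(x)
where Lᵢ(x) = Π_{j≠i} (x - xⱼ)/(xᵢ - xⱼ)

L_0(8.0) = (8.0 - 9)/(5 - 9) = 0.250000
L_1(8.0) = (8.0 - 5)/(9 - 5) = 0.750000

P(8.0) = (-8)×L_0(8.0) + (-8)×L_1(8.0)
P(8.0) = -8.000000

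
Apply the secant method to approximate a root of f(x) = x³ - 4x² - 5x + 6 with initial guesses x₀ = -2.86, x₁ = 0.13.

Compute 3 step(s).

f(x) = x³ - 4x² - 5x + 6
x₀ = -2.86, x₁ = 0.13

Secant formula: x_{n+1} = x_n - f(x_n)(x_n - x_{n-1})/(f(x_n) - f(x_{n-1}))

Iteration 1:
  f(-2.860000) = -35.812056
  f(0.130000) = 5.284597
  x_2 = 0.130000 - 5.284597×(0.130000 - (-2.860000))/(5.284597 - (-35.812056))
       = -0.254483
Iteration 2:
  f(0.130000) = 5.284597
  f(-0.254483) = 6.996887
  x_3 = -0.254483 - 6.996887×(-0.254483 - 0.130000)/(6.996887 - 5.284597)
       = 1.316619
Iteration 3:
  f(-0.254483) = 6.996887
  f(1.316619) = -5.234696
  x_4 = 1.316619 - (-5.234696)×(1.316619 - (-0.254483))/(-5.234696 - 6.996887)
       = 0.644242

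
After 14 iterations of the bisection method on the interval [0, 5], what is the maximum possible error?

Bisection error bound: |error| ≤ (b-a)/2^n
|error| ≤ (5 - 0)/2^14 = 5/2^14
|error| ≤ 0.0003051758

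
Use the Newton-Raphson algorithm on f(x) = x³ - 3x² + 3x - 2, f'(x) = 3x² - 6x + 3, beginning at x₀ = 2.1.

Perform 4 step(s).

f(x) = x³ - 3x² + 3x - 2
f'(x) = 3x² - 6x + 3
x₀ = 2.1

Newton-Raphson formula: x_{n+1} = x_n - f(x_n)/f'(x_n)

Iteration 1:
  f(2.100000) = 0.331000
  f'(2.100000) = 3.630000
  x_1 = 2.100000 - 0.331000/3.630000 = 2.008815
Iteration 2:
  f(2.008815) = 0.026680
  f'(2.008815) = 3.053126
  x_2 = 2.008815 - 0.026680/3.053126 = 2.000077
Iteration 3:
  f(2.000077) = 0.000230
  f'(2.000077) = 3.000461
  x_3 = 2.000077 - 0.000230/3.000461 = 2.000000
Iteration 4:
  f(2.000000) = 0.000000
  f'(2.000000) = 3.000000
  x_4 = 2.000000 - 0.000000/3.000000 = 2.000000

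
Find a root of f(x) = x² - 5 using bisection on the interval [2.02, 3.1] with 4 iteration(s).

f(x) = x² - 5
Initial interval: [2.02, 3.1]

Iteration 1:
  c_1 = (2.020000 + 3.100000)/2 = 2.560000
  f(c_1) = f(2.560000) = 1.553600
  f(a) × f(c) < 0, new interval: [2.020000, 2.560000]
Iteration 2:
  c_2 = (2.020000 + 2.560000)/2 = 2.290000
  f(c_2) = f(2.290000) = 0.244100
  f(a) × f(c) < 0, new interval: [2.020000, 2.290000]
Iteration 3:
  c_3 = (2.020000 + 2.290000)/2 = 2.155000
  f(c_3) = f(2.155000) = -0.355975
  f(a) × f(c) ≥ 0, new interval: [2.155000, 2.290000]
Iteration 4:
  c_4 = (2.155000 + 2.290000)/2 = 2.222500
  f(c_4) = f(2.222500) = -0.060494
  f(a) × f(c) ≥ 0, new interval: [2.222500, 2.290000]

After 4 iteration(s), the approximation is c_4 = 2.222500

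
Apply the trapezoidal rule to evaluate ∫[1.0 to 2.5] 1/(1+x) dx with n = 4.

f(x) = 1/(1+x)
a = 1.0, b = 2.5, n = 4
h = (b - a)/n = 0.375000

Trapezoidal rule: (h/2)[f(x₀) + 2f(x₁) + 2f(x₂) + ... + f(xₙ)]

x_0 = 1.0000, f(x_0) = 0.500000, coefficient = 1
x_1 = 1.3750, f(x_1) = 0.421053, coefficient = 2
x_2 = 1.7500, f(x_2) = 0.363636, coefficient = 2
x_3 = 2.1250, f(x_3) = 0.320000, coefficient = 2
x_4 = 2.5000, f(x_4) = 0.285714, coefficient = 1

I ≈ (0.375000/2) × 2.995092 = 0.561580
Exact value: 0.559616
Error: 0.001964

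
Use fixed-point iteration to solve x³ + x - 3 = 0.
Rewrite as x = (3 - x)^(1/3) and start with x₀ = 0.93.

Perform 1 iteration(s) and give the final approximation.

Equation: x³ + x - 3 = 0
Fixed-point form: x = (3 - x)^(1/3)
x₀ = 0.93

x_1 = g(0.930000) = 1.274452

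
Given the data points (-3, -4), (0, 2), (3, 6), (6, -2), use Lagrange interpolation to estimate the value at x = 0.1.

Lagrange interpolation formula:
P(x) = Σ yᵢ × Lᵢ(x)
where Lᵢ(x) = Π_{j≠i} (x - xⱼ)/(xᵢ - xⱼ)

L_0(0.1) = (0.1 - 0)/(-3 - 0) × (0.1 - 3)/(-3 - 3) × (0.1 - 6)/(-3 - 6) = -0.010562
L_1(0.1) = (0.1 - (-3))/(0 - (-3)) × (0.1 - 3)/(0 - 3) × (0.1 - 6)/(0 - 6) = 0.982241
L_2(0.1) = (0.1 - (-3))/(3 - (-3)) × (0.1 - 0)/(3 - 0) × (0.1 - 6)/(3 - 6) = 0.033870
L_3(0.1) = (0.1 - (-3))/(6 - (-3)) × (0.1 - 0)/(6 - 0) × (0.1 - 3)/(6 - 3) = -0.005549

P(0.1) = (-4)×L_0(0.1) + 2×L_1(0.1) + 6×L_2(0.1) + (-2)×L_3(0.1)
P(0.1) = 2.221049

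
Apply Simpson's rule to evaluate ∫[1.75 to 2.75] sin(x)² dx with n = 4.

f(x) = sin(x)²
a = 1.75, b = 2.75, n = 4
h = (b - a)/n = 0.250000

Simpson's rule: (h/3)[f(x₀) + 4f(x₁) + 2f(x₂) + ... + f(xₙ)]

x_0 = 1.7500, f(x_0) = 0.968228, coefficient = 1
x_1 = 2.0000, f(x_1) = 0.826822, coefficient = 4
x_2 = 2.2500, f(x_2) = 0.605398, coefficient = 2
x_3 = 2.5000, f(x_3) = 0.358169, coefficient = 4
x_4 = 2.7500, f(x_4) = 0.145665, coefficient = 1

I ≈ (0.250000/3) × 7.064652 = 0.588721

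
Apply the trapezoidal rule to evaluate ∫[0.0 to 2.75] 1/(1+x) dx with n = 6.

f(x) = 1/(1+x)
a = 0.0, b = 2.75, n = 6
h = (b - a)/n = 0.458333

Trapezoidal rule: (h/2)[f(x₀) + 2f(x₁) + 2f(x₂) + ... + f(xₙ)]

x_0 = 0.0000, f(x_0) = 1.000000, coefficient = 1
x_1 = 0.4583, f(x_1) = 0.685714, coefficient = 2
x_2 = 0.9167, f(x_2) = 0.521739, coefficient = 2
x_3 = 1.3750, f(x_3) = 0.421053, coefficient = 2
x_4 = 1.8333, f(x_4) = 0.352941, coefficient = 2
x_5 = 2.2917, f(x_5) = 0.303797, coefficient = 2
x_6 = 2.7500, f(x_6) = 0.266667, coefficient = 1

I ≈ (0.458333/2) × 5.837156 = 1.337682
Exact value: 1.321756
Error: 0.015926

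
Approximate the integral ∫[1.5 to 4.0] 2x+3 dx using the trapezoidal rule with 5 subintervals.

f(x) = 2x+3
a = 1.5, b = 4.0, n = 5
h = (b - a)/n = 0.500000

Trapezoidal rule: (h/2)[f(x₀) + 2f(x₁) + 2f(x₂) + ... + f(xₙ)]

x_0 = 1.5000, f(x_0) = 6.000000, coefficient = 1
x_1 = 2.0000, f(x_1) = 7.000000, coefficient = 2
x_2 = 2.5000, f(x_2) = 8.000000, coefficient = 2
x_3 = 3.0000, f(x_3) = 9.000000, coefficient = 2
x_4 = 3.5000, f(x_4) = 10.000000, coefficient = 2
x_5 = 4.0000, f(x_5) = 11.000000, coefficient = 1

I ≈ (0.500000/2) × 85.000000 = 21.250000
Exact value: 21.250000
Error: 0.000000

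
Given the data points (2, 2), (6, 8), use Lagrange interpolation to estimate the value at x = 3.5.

Lagrange interpolation formula:
P(x) = Σ yᵢ × Lᵢ(x)
where Lᵢ(x) = Π_{j≠i} (x - xⱼ)/(xᵢ - xⱼ)

L_0(3.5) = (3.5 - 6)/(2 - 6) = 0.625000
L_1(3.5) = (3.5 - 2)/(6 - 2) = 0.375000

P(3.5) = 2×L_0(3.5) + 8×L_1(3.5)
P(3.5) = 4.250000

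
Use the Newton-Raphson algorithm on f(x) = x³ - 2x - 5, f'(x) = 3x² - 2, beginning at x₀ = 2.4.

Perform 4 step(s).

f(x) = x³ - 2x - 5
f'(x) = 3x² - 2
x₀ = 2.4

Newton-Raphson formula: x_{n+1} = x_n - f(x_n)/f'(x_n)

Iteration 1:
  f(2.400000) = 4.024000
  f'(2.400000) = 15.280000
  x_1 = 2.400000 - 4.024000/15.280000 = 2.136649
Iteration 2:
  f(2.136649) = 0.481082
  f'(2.136649) = 11.695810
  x_2 = 2.136649 - 0.481082/11.695810 = 2.095516
Iteration 3:
  f(2.095516) = 0.010775
  f'(2.095516) = 11.173567
  x_3 = 2.095516 - 0.010775/11.173567 = 2.094552
Iteration 4:
  f(2.094552) = 0.000006
  f'(2.094552) = 11.161444
  x_4 = 2.094552 - 0.000006/11.161444 = 2.094551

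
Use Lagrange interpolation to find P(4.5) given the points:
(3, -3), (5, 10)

Lagrange interpolation formula:
P(x) = Σ yᵢ × Lᵢ(x)
where Lᵢ(x) = Π_{j≠i} (x - xⱼ)/(xᵢ - xⱼ)

L_0(4.5) = (4.5 - 5)/(3 - 5) = 0.250000
L_1(4.5) = (4.5 - 3)/(5 - 3) = 0.750000

P(4.5) = (-3)×L_0(4.5) + 10×L_1(4.5)
P(4.5) = 6.750000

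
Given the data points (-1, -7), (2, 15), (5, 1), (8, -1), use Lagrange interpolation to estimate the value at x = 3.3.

Lagrange interpolation formula:
P(x) = Σ yᵢ × Lᵢ(x)
where Lᵢ(x) = Π_{j≠i} (x - xⱼ)/(xᵢ - xⱼ)

L_0(3.3) = (3.3 - 2)/(-1 - 2) × (3.3 - 5)/(-1 - 5) × (3.3 - 8)/(-1 - 8) = -0.064117
L_1(3.3) = (3.3 - (-1))/(2 - (-1)) × (3.3 - 5)/(2 - 5) × (3.3 - 8)/(2 - 8) = 0.636241
L_2(3.3) = (3.3 - (-1))/(5 - (-1)) × (3.3 - 2)/(5 - 2) × (3.3 - 8)/(5 - 8) = 0.486537
L_3(3.3) = (3.3 - (-1))/(8 - (-1)) × (3.3 - 2)/(8 - 2) × (3.3 - 5)/(8 - 5) = -0.058660

P(3.3) = (-7)×L_0(3.3) + 15×L_1(3.3) + 1×L_2(3.3) + (-1)×L_3(3.3)
P(3.3) = 10.537630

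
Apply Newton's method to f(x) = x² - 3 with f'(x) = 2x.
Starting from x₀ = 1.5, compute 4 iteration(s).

f(x) = x² - 3
f'(x) = 2x
x₀ = 1.5

Newton-Raphson formula: x_{n+1} = x_n - f(x_n)/f'(x_n)

Iteration 1:
  f(1.500000) = -0.750000
  f'(1.500000) = 3.000000
  x_1 = 1.500000 - (-0.750000)/3.000000 = 1.750000
Iteration 2:
  f(1.750000) = 0.062500
  f'(1.750000) = 3.500000
  x_2 = 1.750000 - 0.062500/3.500000 = 1.732143
Iteration 3:
  f(1.732143) = 0.000319
  f'(1.732143) = 3.464286
  x_3 = 1.732143 - 0.000319/3.464286 = 1.732051
Iteration 4:
  f(1.732051) = 0.000000
  f'(1.732051) = 3.464102
  x_4 = 1.732051 - 0.000000/3.464102 = 1.732051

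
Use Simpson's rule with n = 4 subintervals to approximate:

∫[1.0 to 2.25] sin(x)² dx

f(x) = sin(x)²
a = 1.0, b = 2.25, n = 4
h = (b - a)/n = 0.312500

Simpson's rule: (h/3)[f(x₀) + 4f(x₁) + 2f(x₂) + ... + f(xₙ)]

x_0 = 1.0000, f(x_0) = 0.708073, coefficient = 1
x_1 = 1.3125, f(x_1) = 0.934754, coefficient = 4
x_2 = 1.6250, f(x_2) = 0.997065, coefficient = 2
x_3 = 1.9375, f(x_3) = 0.871449, coefficient = 4
x_4 = 2.2500, f(x_4) = 0.605398, coefficient = 1

I ≈ (0.312500/3) × 10.532411 = 1.097126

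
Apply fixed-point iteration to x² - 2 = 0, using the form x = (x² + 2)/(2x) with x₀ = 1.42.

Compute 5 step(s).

Equation: x² - 2 = 0
Fixed-point form: x = (x² + 2)/(2x)
x₀ = 1.42

x_1 = g(1.420000) = 1.414225
x_2 = g(1.414225) = 1.414214
x_3 = g(1.414214) = 1.414214
x_4 = g(1.414214) = 1.414214
x_5 = g(1.414214) = 1.414214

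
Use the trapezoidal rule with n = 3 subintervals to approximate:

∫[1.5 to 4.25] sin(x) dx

f(x) = sin(x)
a = 1.5, b = 4.25, n = 3
h = (b - a)/n = 0.916667

Trapezoidal rule: (h/2)[f(x₀) + 2f(x₁) + 2f(x₂) + ... + f(xₙ)]

x_0 = 1.5000, f(x_0) = 0.997495, coefficient = 1
x_1 = 2.4167, f(x_1) = 0.663080, coefficient = 2
x_2 = 3.3333, f(x_2) = -0.190568, coefficient = 2
x_3 = 4.2500, f(x_3) = -0.894989, coefficient = 1

I ≈ (0.916667/2) × 1.047530 = 0.480118
Exact value: 0.516825
Error: 0.036707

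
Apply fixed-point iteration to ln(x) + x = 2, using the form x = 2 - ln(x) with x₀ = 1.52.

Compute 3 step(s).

Equation: ln(x) + x = 2
Fixed-point form: x = 2 - ln(x)
x₀ = 1.52

x_1 = g(1.520000) = 1.581290
x_2 = g(1.581290) = 1.541759
x_3 = g(1.541759) = 1.567076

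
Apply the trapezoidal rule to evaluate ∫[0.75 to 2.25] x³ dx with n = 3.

f(x) = x³
a = 0.75, b = 2.25, n = 3
h = (b - a)/n = 0.500000

Trapezoidal rule: (h/2)[f(x₀) + 2f(x₁) + 2f(x₂) + ... + f(xₙ)]

x_0 = 0.7500, f(x_0) = 0.421875, coefficient = 1
x_1 = 1.2500, f(x_1) = 1.953125, coefficient = 2
x_2 = 1.7500, f(x_2) = 5.359375, coefficient = 2
x_3 = 2.2500, f(x_3) = 11.390625, coefficient = 1

I ≈ (0.500000/2) × 26.437500 = 6.609375
Exact value: 6.328125
Error: 0.281250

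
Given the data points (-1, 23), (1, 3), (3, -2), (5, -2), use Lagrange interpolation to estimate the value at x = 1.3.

Lagrange interpolation formula:
P(x) = Σ yᵢ × Lᵢ(x)
where Lᵢ(x) = Π_{j≠i} (x - xⱼ)/(xᵢ - xⱼ)

L_0(1.3) = (1.3 - 1)/(-1 - 1) × (1.3 - 3)/(-1 - 3) × (1.3 - 5)/(-1 - 5) = -0.039313
L_1(1.3) = (1.3 - (-1))/(1 - (-1)) × (1.3 - 3)/(1 - 3) × (1.3 - 5)/(1 - 5) = 0.904187
L_2(1.3) = (1.3 - (-1))/(3 - (-1)) × (1.3 - 1)/(3 - 1) × (1.3 - 5)/(3 - 5) = 0.159563
L_3(1.3) = (1.3 - (-1))/(5 - (-1)) × (1.3 - 1)/(5 - 1) × (1.3 - 3)/(5 - 3) = -0.024438

P(1.3) = 23×L_0(1.3) + 3×L_1(1.3) + (-2)×L_2(1.3) + (-2)×L_3(1.3)
P(1.3) = 1.538125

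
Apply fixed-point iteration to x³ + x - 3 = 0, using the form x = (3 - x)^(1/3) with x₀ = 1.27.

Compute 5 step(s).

Equation: x³ + x - 3 = 0
Fixed-point form: x = (3 - x)^(1/3)
x₀ = 1.27

x_1 = g(1.270000) = 1.200463
x_2 = g(1.200463) = 1.216336
x_3 = g(1.216336) = 1.212749
x_4 = g(1.212749) = 1.213562
x_5 = g(1.213562) = 1.213378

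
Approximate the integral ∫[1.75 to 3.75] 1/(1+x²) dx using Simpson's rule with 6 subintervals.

f(x) = 1/(1+x²)
a = 1.75, b = 3.75, n = 6
h = (b - a)/n = 0.333333

Simpson's rule: (h/3)[f(x₀) + 4f(x₁) + 2f(x₂) + ... + f(xₙ)]

x_0 = 1.7500, f(x_0) = 0.246154, coefficient = 1
x_1 = 2.0833, f(x_1) = 0.187256, coefficient = 4
x_2 = 2.4167, f(x_2) = 0.146193, coefficient = 2
x_3 = 2.7500, f(x_3) = 0.116788, coefficient = 4
x_4 = 3.0833, f(x_4) = 0.095175, coefficient = 2
x_5 = 3.4167, f(x_5) = 0.078904, coefficient = 4
x_6 = 3.7500, f(x_6) = 0.066390, coefficient = 1

I ≈ (0.333333/3) × 2.327074 = 0.258564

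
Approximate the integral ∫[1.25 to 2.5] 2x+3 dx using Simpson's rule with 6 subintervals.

f(x) = 2x+3
a = 1.25, b = 2.5, n = 6
h = (b - a)/n = 0.208333

Simpson's rule: (h/3)[f(x₀) + 4f(x₁) + 2f(x₂) + ... + f(xₙ)]

x_0 = 1.2500, f(x_0) = 5.500000, coefficient = 1
x_1 = 1.4583, f(x_1) = 5.916667, coefficient = 4
x_2 = 1.6667, f(x_2) = 6.333333, coefficient = 2
x_3 = 1.8750, f(x_3) = 6.750000, coefficient = 4
x_4 = 2.0833, f(x_4) = 7.166667, coefficient = 2
x_5 = 2.2917, f(x_5) = 7.583333, coefficient = 4
x_6 = 2.5000, f(x_6) = 8.000000, coefficient = 1

I ≈ (0.208333/3) × 121.500000 = 8.437500
Exact value: 8.437500
Error: 0.000000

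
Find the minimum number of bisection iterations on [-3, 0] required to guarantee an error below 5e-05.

We need (b-a)/2^n ≤ 5e-05
(0 - (-3))/2^n ≤ 5e-05
3/2^n ≤ 5e-05
2^n ≥ 60000
n ≥ log₂(60000) = 15.87
n ≥ 16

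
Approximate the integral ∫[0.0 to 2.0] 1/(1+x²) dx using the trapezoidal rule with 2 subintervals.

f(x) = 1/(1+x²)
a = 0.0, b = 2.0, n = 2
h = (b - a)/n = 1.000000

Trapezoidal rule: (h/2)[f(x₀) + 2f(x₁) + 2f(x₂) + ... + f(xₙ)]

x_0 = 0.0000, f(x_0) = 1.000000, coefficient = 1
x_1 = 1.0000, f(x_1) = 0.500000, coefficient = 2
x_2 = 2.0000, f(x_2) = 0.200000, coefficient = 1

I ≈ (1.000000/2) × 2.200000 = 1.100000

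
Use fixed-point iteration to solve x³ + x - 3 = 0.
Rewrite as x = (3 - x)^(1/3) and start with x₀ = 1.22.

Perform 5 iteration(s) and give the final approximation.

Equation: x³ + x - 3 = 0
Fixed-point form: x = (3 - x)^(1/3)
x₀ = 1.22

x_1 = g(1.220000) = 1.211918
x_2 = g(1.211918) = 1.213750
x_3 = g(1.213750) = 1.213335
x_4 = g(1.213335) = 1.213429
x_5 = g(1.213429) = 1.213408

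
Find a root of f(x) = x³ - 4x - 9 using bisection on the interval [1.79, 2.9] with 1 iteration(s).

f(x) = x³ - 4x - 9
Initial interval: [1.79, 2.9]

Iteration 1:
  c_1 = (1.790000 + 2.900000)/2 = 2.345000
  f(c_1) = f(2.345000) = -5.484786
  f(a) × f(c) ≥ 0, new interval: [2.345000, 2.900000]

After 1 iteration(s), the approximation is c_1 = 2.345000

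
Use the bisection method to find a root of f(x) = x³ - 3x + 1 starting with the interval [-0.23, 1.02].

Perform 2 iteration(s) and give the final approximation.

f(x) = x³ - 3x + 1
Initial interval: [-0.23, 1.02]

Iteration 1:
  c_1 = (-0.230000 + 1.020000)/2 = 0.395000
  f(c_1) = f(0.395000) = -0.123370
  f(a) × f(c) < 0, new interval: [-0.230000, 0.395000]
Iteration 2:
  c_2 = (-0.230000 + 0.395000)/2 = 0.082500
  f(c_2) = f(0.082500) = 0.753062
  f(a) × f(c) ≥ 0, new interval: [0.082500, 0.395000]

After 2 iteration(s), the approximation is c_2 = 0.082500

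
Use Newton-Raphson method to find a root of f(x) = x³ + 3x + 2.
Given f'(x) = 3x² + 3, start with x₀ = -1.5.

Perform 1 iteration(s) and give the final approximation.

f(x) = x³ + 3x + 2
f'(x) = 3x² + 3
x₀ = -1.5

Newton-Raphson formula: x_{n+1} = x_n - f(x_n)/f'(x_n)

Iteration 1:
  f(-1.500000) = -5.875000
  f'(-1.500000) = 9.750000
  x_1 = -1.500000 - (-5.875000)/9.750000 = -0.897436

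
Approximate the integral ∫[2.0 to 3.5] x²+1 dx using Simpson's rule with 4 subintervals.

f(x) = x²+1
a = 2.0, b = 3.5, n = 4
h = (b - a)/n = 0.375000

Simpson's rule: (h/3)[f(x₀) + 4f(x₁) + 2f(x₂) + ... + f(xₙ)]

x_0 = 2.0000, f(x_0) = 5.000000, coefficient = 1
x_1 = 2.3750, f(x_1) = 6.640625, coefficient = 4
x_2 = 2.7500, f(x_2) = 8.562500, coefficient = 2
x_3 = 3.1250, f(x_3) = 10.765625, coefficient = 4
x_4 = 3.5000, f(x_4) = 13.250000, coefficient = 1

I ≈ (0.375000/3) × 105.000000 = 13.125000
Exact value: 13.125000
Error: 0.000000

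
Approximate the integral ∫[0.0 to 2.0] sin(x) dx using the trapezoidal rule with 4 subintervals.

f(x) = sin(x)
a = 0.0, b = 2.0, n = 4
h = (b - a)/n = 0.500000

Trapezoidal rule: (h/2)[f(x₀) + 2f(x₁) + 2f(x₂) + ... + f(xₙ)]

x_0 = 0.0000, f(x_0) = 0.000000, coefficient = 1
x_1 = 0.5000, f(x_1) = 0.479426, coefficient = 2
x_2 = 1.0000, f(x_2) = 0.841471, coefficient = 2
x_3 = 1.5000, f(x_3) = 0.997495, coefficient = 2
x_4 = 2.0000, f(x_4) = 0.909297, coefficient = 1

I ≈ (0.500000/2) × 5.546080 = 1.386520
Exact value: 1.416147
Error: 0.029627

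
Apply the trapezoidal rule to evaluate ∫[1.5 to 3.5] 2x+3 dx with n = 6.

f(x) = 2x+3
a = 1.5, b = 3.5, n = 6
h = (b - a)/n = 0.333333

Trapezoidal rule: (h/2)[f(x₀) + 2f(x₁) + 2f(x₂) + ... + f(xₙ)]

x_0 = 1.5000, f(x_0) = 6.000000, coefficient = 1
x_1 = 1.8333, f(x_1) = 6.666667, coefficient = 2
x_2 = 2.1667, f(x_2) = 7.333333, coefficient = 2
x_3 = 2.5000, f(x_3) = 8.000000, coefficient = 2
x_4 = 2.8333, f(x_4) = 8.666667, coefficient = 2
x_5 = 3.1667, f(x_5) = 9.333333, coefficient = 2
x_6 = 3.5000, f(x_6) = 10.000000, coefficient = 1

I ≈ (0.333333/2) × 96.000000 = 16.000000
Exact value: 16.000000
Error: 0.000000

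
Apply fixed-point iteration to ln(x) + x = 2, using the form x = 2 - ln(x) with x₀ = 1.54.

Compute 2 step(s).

Equation: ln(x) + x = 2
Fixed-point form: x = 2 - ln(x)
x₀ = 1.54

x_1 = g(1.540000) = 1.568218
x_2 = g(1.568218) = 1.550060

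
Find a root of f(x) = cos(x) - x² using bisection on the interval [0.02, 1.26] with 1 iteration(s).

f(x) = cos(x) - x²
Initial interval: [0.02, 1.26]

Iteration 1:
  c_1 = (0.020000 + 1.260000)/2 = 0.640000
  f(c_1) = f(0.640000) = 0.392496
  f(a) × f(c) ≥ 0, new interval: [0.640000, 1.260000]

After 1 iteration(s), the approximation is c_1 = 0.640000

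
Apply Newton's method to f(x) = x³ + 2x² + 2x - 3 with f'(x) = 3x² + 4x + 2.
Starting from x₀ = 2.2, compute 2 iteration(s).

f(x) = x³ + 2x² + 2x - 3
f'(x) = 3x² + 4x + 2
x₀ = 2.2

Newton-Raphson formula: x_{n+1} = x_n - f(x_n)/f'(x_n)

Iteration 1:
  f(2.200000) = 21.728000
  f'(2.200000) = 25.320000
  x_1 = 2.200000 - 21.728000/25.320000 = 1.341864
Iteration 2:
  f(1.341864) = 5.701087
  f'(1.341864) = 12.769255
  x_2 = 1.341864 - 5.701087/12.769255 = 0.895394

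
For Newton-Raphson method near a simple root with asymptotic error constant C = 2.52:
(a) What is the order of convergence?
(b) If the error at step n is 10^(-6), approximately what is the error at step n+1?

(a) Newton-Raphson has quadratic (order 2) convergence near simple roots.
    This means |e_{n+1}| ≈ C|e_n|².

(b) With |e_n| = 10^(-6) and C = 2.52:
    |e_{n+1}| ≈ 2.52 × (10^(-6))² = 2.52 × 10^(-12)

(a) 2 (quadratic); (b) |e_{n+1}| ≈ 2.520e-12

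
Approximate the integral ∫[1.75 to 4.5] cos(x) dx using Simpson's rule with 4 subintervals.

f(x) = cos(x)
a = 1.75, b = 4.5, n = 4
h = (b - a)/n = 0.687500

Simpson's rule: (h/3)[f(x₀) + 4f(x₁) + 2f(x₂) + ... + f(xₙ)]

x_0 = 1.7500, f(x_0) = -0.178246, coefficient = 1
x_1 = 2.4375, f(x_1) = -0.762199, coefficient = 4
x_2 = 3.1250, f(x_2) = -0.999862, coefficient = 2
x_3 = 3.8125, f(x_3) = -0.783258, coefficient = 4
x_4 = 4.5000, f(x_4) = -0.210796, coefficient = 1

I ≈ (0.687500/3) × -8.570595 = -1.964095
Exact value: -1.961516
Error: 0.002579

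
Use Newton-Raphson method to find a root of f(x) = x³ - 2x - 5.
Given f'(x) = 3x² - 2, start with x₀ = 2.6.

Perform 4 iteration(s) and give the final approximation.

f(x) = x³ - 2x - 5
f'(x) = 3x² - 2
x₀ = 2.6

Newton-Raphson formula: x_{n+1} = x_n - f(x_n)/f'(x_n)

Iteration 1:
  f(2.600000) = 7.376000
  f'(2.600000) = 18.280000
  x_1 = 2.600000 - 7.376000/18.280000 = 2.196499
Iteration 2:
  f(2.196499) = 1.204247
  f'(2.196499) = 12.473822
  x_2 = 2.196499 - 1.204247/12.473822 = 2.099957
Iteration 3:
  f(2.099957) = 0.060517
  f'(2.099957) = 11.229458
  x_3 = 2.099957 - 0.060517/11.229458 = 2.094568
Iteration 4:
  f(2.094568) = 0.000183
  f'(2.094568) = 11.161644
  x_4 = 2.094568 - 0.000183/11.161644 = 2.094551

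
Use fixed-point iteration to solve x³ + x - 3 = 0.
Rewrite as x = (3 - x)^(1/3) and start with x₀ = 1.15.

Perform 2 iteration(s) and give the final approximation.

Equation: x³ + x - 3 = 0
Fixed-point form: x = (3 - x)^(1/3)
x₀ = 1.15

x_1 = g(1.150000) = 1.227601
x_2 = g(1.227601) = 1.210191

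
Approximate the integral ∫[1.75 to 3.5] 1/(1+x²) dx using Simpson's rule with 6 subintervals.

f(x) = 1/(1+x²)
a = 1.75, b = 3.5, n = 6
h = (b - a)/n = 0.291667

Simpson's rule: (h/3)[f(x₀) + 4f(x₁) + 2f(x₂) + ... + f(xₙ)]

x_0 = 1.7500, f(x_0) = 0.246154, coefficient = 1
x_1 = 2.0417, f(x_1) = 0.193483, coefficient = 4
x_2 = 2.3333, f(x_2) = 0.155172, coefficient = 2
x_3 = 2.6250, f(x_3) = 0.126733, coefficient = 4
x_4 = 2.9167, f(x_4) = 0.105186, coefficient = 2
x_5 = 3.2083, f(x_5) = 0.088547, coefficient = 4
x_6 = 3.5000, f(x_6) = 0.075472, coefficient = 1

I ≈ (0.291667/3) × 2.477396 = 0.240858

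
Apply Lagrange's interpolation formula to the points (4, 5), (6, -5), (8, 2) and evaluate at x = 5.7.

Lagrange interpolation formula:
P(x) = Σ yᵢ × Lᵢ(x)
where Lᵢ(x) = Π_{j≠i} (x - xⱼ)/(xᵢ - xⱼ)

L_0(5.7) = (5.7 - 6)/(4 - 6) × (5.7 - 8)/(4 - 8) = 0.086250
L_1(5.7) = (5.7 - 4)/(6 - 4) × (5.7 - 8)/(6 - 8) = 0.977500
L_2(5.7) = (5.7 - 4)/(8 - 4) × (5.7 - 6)/(8 - 6) = -0.063750

P(5.7) = 5×L_0(5.7) + (-5)×L_1(5.7) + 2×L_2(5.7)
P(5.7) = -4.583750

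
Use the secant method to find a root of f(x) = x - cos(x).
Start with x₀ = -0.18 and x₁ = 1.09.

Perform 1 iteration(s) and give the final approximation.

f(x) = x - cos(x)
x₀ = -0.18, x₁ = 1.09

Secant formula: x_{n+1} = x_n - f(x_n)(x_n - x_{n-1})/(f(x_n) - f(x_{n-1}))

Iteration 1:
  f(-0.180000) = -1.163844
  f(1.090000) = 0.627515
  x_2 = 1.090000 - 0.627515×(1.090000 - (-0.180000))/(0.627515 - (-1.163844))
       = 0.645118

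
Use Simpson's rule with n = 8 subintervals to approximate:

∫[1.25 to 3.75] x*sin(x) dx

f(x) = x*sin(x)
a = 1.25, b = 3.75, n = 8
h = (b - a)/n = 0.312500

Simpson's rule: (h/3)[f(x₀) + 4f(x₁) + 2f(x₂) + ... + f(xₙ)]

x_0 = 1.2500, f(x_0) = 1.186231, coefficient = 1
x_1 = 1.5625, f(x_1) = 1.562446, coefficient = 4
x_2 = 1.8750, f(x_2) = 1.788911, coefficient = 2
x_3 = 2.1875, f(x_3) = 1.784539, coefficient = 4
x_4 = 2.5000, f(x_4) = 1.496180, coefficient = 2
x_5 = 2.8125, f(x_5) = 0.908956, coefficient = 4
x_6 = 3.1250, f(x_6) = 0.051850, coefficient = 2
x_7 = 3.4375, f(x_7) = -1.002402, coefficient = 4
x_8 = 3.7500, f(x_8) = -2.143355, coefficient = 1

I ≈ (0.312500/3) × 18.730916 = 1.951137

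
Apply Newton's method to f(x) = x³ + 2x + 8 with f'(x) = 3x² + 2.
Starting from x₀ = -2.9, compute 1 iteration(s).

f(x) = x³ + 2x + 8
f'(x) = 3x² + 2
x₀ = -2.9

Newton-Raphson formula: x_{n+1} = x_n - f(x_n)/f'(x_n)

Iteration 1:
  f(-2.900000) = -22.189000
  f'(-2.900000) = 27.230000
  x_1 = -2.900000 - (-22.189000)/27.230000 = -2.085127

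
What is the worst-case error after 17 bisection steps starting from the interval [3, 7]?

Bisection error bound: |error| ≤ (b-a)/2^n
|error| ≤ (7 - 3)/2^17 = 4/2^17
|error| ≤ 0.0000305176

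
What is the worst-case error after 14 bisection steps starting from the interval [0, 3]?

Bisection error bound: |error| ≤ (b-a)/2^n
|error| ≤ (3 - 0)/2^14 = 3/2^14
|error| ≤ 0.0001831055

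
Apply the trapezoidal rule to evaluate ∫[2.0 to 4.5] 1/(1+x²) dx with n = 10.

f(x) = 1/(1+x²)
a = 2.0, b = 4.5, n = 10
h = (b - a)/n = 0.250000

Trapezoidal rule: (h/2)[f(x₀) + 2f(x₁) + 2f(x₂) + ... + f(xₙ)]

x_0 = 2.0000, f(x_0) = 0.200000, coefficient = 1
x_1 = 2.2500, f(x_1) = 0.164948, coefficient = 2
x_2 = 2.5000, f(x_2) = 0.137931, coefficient = 2
x_3 = 2.7500, f(x_3) = 0.116788, coefficient = 2
x_4 = 3.0000, f(x_4) = 0.100000, coefficient = 2
x_5 = 3.2500, f(x_5) = 0.086486, coefficient = 2
x_6 = 3.5000, f(x_6) = 0.075472, coefficient = 2
x_7 = 3.7500, f(x_7) = 0.066390, coefficient = 2
x_8 = 4.0000, f(x_8) = 0.058824, coefficient = 2
x_9 = 4.2500, f(x_9) = 0.052459, coefficient = 2
x_10 = 4.5000, f(x_10) = 0.047059, coefficient = 1

I ≈ (0.250000/2) × 1.965656 = 0.245707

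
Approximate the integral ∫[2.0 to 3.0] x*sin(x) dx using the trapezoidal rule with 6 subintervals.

f(x) = x*sin(x)
a = 2.0, b = 3.0, n = 6
h = (b - a)/n = 0.166667

Trapezoidal rule: (h/2)[f(x₀) + 2f(x₁) + 2f(x₂) + ... + f(xₙ)]

x_0 = 2.0000, f(x_0) = 1.818595, coefficient = 1
x_1 = 2.1667, f(x_1) = 1.793264, coefficient = 2
x_2 = 2.3333, f(x_2) = 1.687200, coefficient = 2
x_3 = 2.5000, f(x_3) = 1.496180, coefficient = 2
x_4 = 2.6667, f(x_4) = 1.219394, coefficient = 2
x_5 = 2.8333, f(x_5) = 0.859635, coefficient = 2
x_6 = 3.0000, f(x_6) = 0.423360, coefficient = 1

I ≈ (0.166667/2) × 16.353301 = 1.362775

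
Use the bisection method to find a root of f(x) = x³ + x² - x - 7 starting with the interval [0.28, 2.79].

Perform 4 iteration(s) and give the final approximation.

f(x) = x³ + x² - x - 7
Initial interval: [0.28, 2.79]

Iteration 1:
  c_1 = (0.280000 + 2.790000)/2 = 1.535000
  f(c_1) = f(1.535000) = -2.561970
  f(a) × f(c) ≥ 0, new interval: [1.535000, 2.790000]
Iteration 2:
  c_2 = (1.535000 + 2.790000)/2 = 2.162500
  f(c_2) = f(2.162500) = 5.626635
  f(a) × f(c) < 0, new interval: [1.535000, 2.162500]
Iteration 3:
  c_3 = (1.535000 + 2.162500)/2 = 1.848750
  f(c_3) = f(1.848750) = 0.887926
  f(a) × f(c) < 0, new interval: [1.535000, 1.848750]
Iteration 4:
  c_4 = (1.535000 + 1.848750)/2 = 1.691875
  f(c_4) = f(1.691875) = -0.986542
  f(a) × f(c) ≥ 0, new interval: [1.691875, 1.848750]

After 4 iteration(s), the approximation is c_4 = 1.691875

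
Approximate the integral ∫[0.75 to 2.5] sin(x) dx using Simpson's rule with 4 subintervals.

f(x) = sin(x)
a = 0.75, b = 2.5, n = 4
h = (b - a)/n = 0.437500

Simpson's rule: (h/3)[f(x₀) + 4f(x₁) + 2f(x₂) + ... + f(xₙ)]

x_0 = 0.7500, f(x_0) = 0.681639, coefficient = 1
x_1 = 1.1875, f(x_1) = 0.927437, coefficient = 4
x_2 = 1.6250, f(x_2) = 0.998531, coefficient = 2
x_3 = 2.0625, f(x_3) = 0.881530, coefficient = 4
x_4 = 2.5000, f(x_4) = 0.598472, coefficient = 1

I ≈ (0.437500/3) × 10.513040 = 1.533152
Exact value: 1.532832
Error: 0.000319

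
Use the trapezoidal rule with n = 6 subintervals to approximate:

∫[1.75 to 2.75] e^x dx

f(x) = e^x
a = 1.75, b = 2.75, n = 6
h = (b - a)/n = 0.166667

Trapezoidal rule: (h/2)[f(x₀) + 2f(x₁) + 2f(x₂) + ... + f(xₙ)]

x_0 = 1.7500, f(x_0) = 5.754603, coefficient = 1
x_1 = 1.9167, f(x_1) = 6.798260, coefficient = 2
x_2 = 2.0833, f(x_2) = 8.031195, coefficient = 2
x_3 = 2.2500, f(x_3) = 9.487736, coefficient = 2
x_4 = 2.4167, f(x_4) = 11.208436, coefficient = 2
x_5 = 2.5833, f(x_5) = 13.241202, coefficient = 2
x_6 = 2.7500, f(x_6) = 15.642632, coefficient = 1

I ≈ (0.166667/2) × 118.930891 = 9.910908
Exact value: 9.888029
Error: 0.022878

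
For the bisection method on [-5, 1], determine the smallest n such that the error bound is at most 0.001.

We need (b-a)/2^n ≤ 0.001
(1 - (-5))/2^n ≤ 0.001
6/2^n ≤ 0.001
2^n ≥ 6000
n ≥ log₂(6000) = 12.55
n ≥ 13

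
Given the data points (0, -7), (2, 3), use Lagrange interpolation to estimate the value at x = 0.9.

Lagrange interpolation formula:
P(x) = Σ yᵢ × Lᵢ(x)
where Lᵢ(x) = Π_{j≠i} (x - xⱼ)/(xᵢ - xⱼ)

L_0(0.9) = (0.9 - 2)/(0 - 2) = 0.550000
L_1(0.9) = (0.9 - 0)/(2 - 0) = 0.450000

P(0.9) = (-7)×L_0(0.9) + 3×L_1(0.9)
P(0.9) = -2.500000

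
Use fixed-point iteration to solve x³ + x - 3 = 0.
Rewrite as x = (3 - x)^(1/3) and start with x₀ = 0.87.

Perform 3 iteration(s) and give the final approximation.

Equation: x³ + x - 3 = 0
Fixed-point form: x = (3 - x)^(1/3)
x₀ = 0.87

x_1 = g(0.870000) = 1.286648
x_2 = g(1.286648) = 1.196600
x_3 = g(1.196600) = 1.217206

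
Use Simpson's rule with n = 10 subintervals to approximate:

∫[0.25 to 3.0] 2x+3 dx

f(x) = 2x+3
a = 0.25, b = 3.0, n = 10
h = (b - a)/n = 0.275000

Simpson's rule: (h/3)[f(x₀) + 4f(x₁) + 2f(x₂) + ... + f(xₙ)]

x_0 = 0.2500, f(x_0) = 3.500000, coefficient = 1
x_1 = 0.5250, f(x_1) = 4.050000, coefficient = 4
x_2 = 0.8000, f(x_2) = 4.600000, coefficient = 2
x_3 = 1.0750, f(x_3) = 5.150000, coefficient = 4
x_4 = 1.3500, f(x_4) = 5.700000, coefficient = 2
x_5 = 1.6250, f(x_5) = 6.250000, coefficient = 4
x_6 = 1.9000, f(x_6) = 6.800000, coefficient = 2
x_7 = 2.1750, f(x_7) = 7.350000, coefficient = 4
x_8 = 2.4500, f(x_8) = 7.900000, coefficient = 2
x_9 = 2.7250, f(x_9) = 8.450000, coefficient = 4
x_10 = 3.0000, f(x_10) = 9.000000, coefficient = 1

I ≈ (0.275000/3) × 187.500000 = 17.187500
Exact value: 17.187500
Error: 0.000000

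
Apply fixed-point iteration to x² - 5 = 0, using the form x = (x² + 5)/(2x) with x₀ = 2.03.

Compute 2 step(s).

Equation: x² - 5 = 0
Fixed-point form: x = (x² + 5)/(2x)
x₀ = 2.03

x_1 = g(2.030000) = 2.246527
x_2 = g(2.246527) = 2.236092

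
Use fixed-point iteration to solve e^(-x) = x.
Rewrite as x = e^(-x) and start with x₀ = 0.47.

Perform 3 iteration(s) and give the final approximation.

Equation: e^(-x) = x
Fixed-point form: x = e^(-x)
x₀ = 0.47

x_1 = g(0.470000) = 0.625002
x_2 = g(0.625002) = 0.535260
x_3 = g(0.535260) = 0.585517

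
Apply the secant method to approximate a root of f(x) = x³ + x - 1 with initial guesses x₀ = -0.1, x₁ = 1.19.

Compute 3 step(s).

f(x) = x³ + x - 1
x₀ = -0.1, x₁ = 1.19

Secant formula: x_{n+1} = x_n - f(x_n)(x_n - x_{n-1})/(f(x_n) - f(x_{n-1}))

Iteration 1:
  f(-0.100000) = -1.101000
  f(1.190000) = 1.875159
  x_2 = 1.190000 - 1.875159×(1.190000 - (-0.100000))/(1.875159 - (-1.101000))
       = 0.377222
Iteration 2:
  f(1.190000) = 1.875159
  f(0.377222) = -0.569100
  x_3 = 0.377222 - (-0.569100)×(0.377222 - 1.190000)/(-0.569100 - 1.875159)
       = 0.566463
Iteration 3:
  f(0.377222) = -0.569100
  f(0.566463) = -0.251771
  x_4 = 0.566463 - (-0.251771)×(0.566463 - 0.377222)/(-0.251771 - (-0.569100))
       = 0.716607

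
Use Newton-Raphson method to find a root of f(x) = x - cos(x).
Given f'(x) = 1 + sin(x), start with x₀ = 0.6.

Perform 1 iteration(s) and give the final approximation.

f(x) = x - cos(x)
f'(x) = 1 + sin(x)
x₀ = 0.6

Newton-Raphson formula: x_{n+1} = x_n - f(x_n)/f'(x_n)

Iteration 1:
  f(0.600000) = -0.225336
  f'(0.600000) = 1.564642
  x_1 = 0.600000 - (-0.225336)/1.564642 = 0.744017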